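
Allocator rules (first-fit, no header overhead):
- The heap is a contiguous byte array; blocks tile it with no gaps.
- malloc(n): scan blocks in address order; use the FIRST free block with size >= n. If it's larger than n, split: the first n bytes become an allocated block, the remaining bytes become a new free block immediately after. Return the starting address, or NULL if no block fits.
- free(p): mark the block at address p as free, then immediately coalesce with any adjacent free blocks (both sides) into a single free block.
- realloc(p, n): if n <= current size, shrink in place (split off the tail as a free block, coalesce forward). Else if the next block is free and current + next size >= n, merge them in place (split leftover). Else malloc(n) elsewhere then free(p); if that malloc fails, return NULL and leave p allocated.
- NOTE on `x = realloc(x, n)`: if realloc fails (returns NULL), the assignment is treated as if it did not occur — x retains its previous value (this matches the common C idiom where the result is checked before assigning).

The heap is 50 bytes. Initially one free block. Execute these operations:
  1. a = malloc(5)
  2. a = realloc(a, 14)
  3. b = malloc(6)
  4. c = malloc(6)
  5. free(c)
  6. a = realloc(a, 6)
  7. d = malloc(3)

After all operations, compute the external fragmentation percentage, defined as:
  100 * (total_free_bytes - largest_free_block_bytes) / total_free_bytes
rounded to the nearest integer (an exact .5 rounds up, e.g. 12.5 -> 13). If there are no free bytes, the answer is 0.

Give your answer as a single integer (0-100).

Answer: 14

Derivation:
Op 1: a = malloc(5) -> a = 0; heap: [0-4 ALLOC][5-49 FREE]
Op 2: a = realloc(a, 14) -> a = 0; heap: [0-13 ALLOC][14-49 FREE]
Op 3: b = malloc(6) -> b = 14; heap: [0-13 ALLOC][14-19 ALLOC][20-49 FREE]
Op 4: c = malloc(6) -> c = 20; heap: [0-13 ALLOC][14-19 ALLOC][20-25 ALLOC][26-49 FREE]
Op 5: free(c) -> (freed c); heap: [0-13 ALLOC][14-19 ALLOC][20-49 FREE]
Op 6: a = realloc(a, 6) -> a = 0; heap: [0-5 ALLOC][6-13 FREE][14-19 ALLOC][20-49 FREE]
Op 7: d = malloc(3) -> d = 6; heap: [0-5 ALLOC][6-8 ALLOC][9-13 FREE][14-19 ALLOC][20-49 FREE]
Free blocks: [5 30] total_free=35 largest=30 -> 100*(35-30)/35 = 500/35 ≈ 14.286 -> rounds to 14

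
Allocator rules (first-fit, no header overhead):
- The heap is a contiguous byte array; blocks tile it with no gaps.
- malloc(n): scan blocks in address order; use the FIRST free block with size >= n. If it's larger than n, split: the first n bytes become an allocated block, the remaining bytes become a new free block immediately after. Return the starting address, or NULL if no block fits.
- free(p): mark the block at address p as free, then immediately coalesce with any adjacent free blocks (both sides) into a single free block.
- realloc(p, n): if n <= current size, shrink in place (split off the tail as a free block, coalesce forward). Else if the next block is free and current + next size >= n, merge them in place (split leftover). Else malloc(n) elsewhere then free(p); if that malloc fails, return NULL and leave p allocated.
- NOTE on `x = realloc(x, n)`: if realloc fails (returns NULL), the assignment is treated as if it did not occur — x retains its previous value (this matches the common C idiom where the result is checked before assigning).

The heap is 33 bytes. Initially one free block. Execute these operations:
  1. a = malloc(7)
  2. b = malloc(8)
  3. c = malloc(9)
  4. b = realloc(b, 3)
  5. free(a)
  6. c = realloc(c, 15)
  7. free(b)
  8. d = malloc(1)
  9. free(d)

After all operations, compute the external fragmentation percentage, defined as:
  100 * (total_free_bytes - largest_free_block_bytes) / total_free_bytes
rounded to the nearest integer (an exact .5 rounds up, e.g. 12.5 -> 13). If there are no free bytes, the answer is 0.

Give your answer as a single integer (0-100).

Answer: 17

Derivation:
Op 1: a = malloc(7) -> a = 0; heap: [0-6 ALLOC][7-32 FREE]
Op 2: b = malloc(8) -> b = 7; heap: [0-6 ALLOC][7-14 ALLOC][15-32 FREE]
Op 3: c = malloc(9) -> c = 15; heap: [0-6 ALLOC][7-14 ALLOC][15-23 ALLOC][24-32 FREE]
Op 4: b = realloc(b, 3) -> b = 7; heap: [0-6 ALLOC][7-9 ALLOC][10-14 FREE][15-23 ALLOC][24-32 FREE]
Op 5: free(a) -> (freed a); heap: [0-6 FREE][7-9 ALLOC][10-14 FREE][15-23 ALLOC][24-32 FREE]
Op 6: c = realloc(c, 15) -> c = 15; heap: [0-6 FREE][7-9 ALLOC][10-14 FREE][15-29 ALLOC][30-32 FREE]
Op 7: free(b) -> (freed b); heap: [0-14 FREE][15-29 ALLOC][30-32 FREE]
Op 8: d = malloc(1) -> d = 0; heap: [0-0 ALLOC][1-14 FREE][15-29 ALLOC][30-32 FREE]
Op 9: free(d) -> (freed d); heap: [0-14 FREE][15-29 ALLOC][30-32 FREE]
Free blocks: [15 3] total_free=18 largest=15 -> 100*(18-15)/18 = 300/18 ≈ 16.667 -> rounds to 17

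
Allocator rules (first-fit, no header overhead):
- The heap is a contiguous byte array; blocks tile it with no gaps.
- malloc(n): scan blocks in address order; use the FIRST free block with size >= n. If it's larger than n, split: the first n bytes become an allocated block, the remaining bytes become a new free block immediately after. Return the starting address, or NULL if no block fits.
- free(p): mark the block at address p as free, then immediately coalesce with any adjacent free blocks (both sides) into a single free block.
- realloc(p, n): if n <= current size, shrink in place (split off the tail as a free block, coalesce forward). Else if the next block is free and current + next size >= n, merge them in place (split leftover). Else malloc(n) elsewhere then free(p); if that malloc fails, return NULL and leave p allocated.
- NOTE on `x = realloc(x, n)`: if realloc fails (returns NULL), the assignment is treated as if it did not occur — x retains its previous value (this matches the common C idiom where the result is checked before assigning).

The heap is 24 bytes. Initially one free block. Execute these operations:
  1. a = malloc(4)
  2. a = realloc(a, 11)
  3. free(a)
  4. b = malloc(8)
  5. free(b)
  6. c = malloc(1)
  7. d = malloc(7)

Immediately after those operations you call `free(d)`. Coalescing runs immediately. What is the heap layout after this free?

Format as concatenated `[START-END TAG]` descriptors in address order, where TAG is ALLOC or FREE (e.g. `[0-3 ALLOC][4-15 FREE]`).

Op 1: a = malloc(4) -> a = 0; heap: [0-3 ALLOC][4-23 FREE]
Op 2: a = realloc(a, 11) -> a = 0; heap: [0-10 ALLOC][11-23 FREE]
Op 3: free(a) -> (freed a); heap: [0-23 FREE]
Op 4: b = malloc(8) -> b = 0; heap: [0-7 ALLOC][8-23 FREE]
Op 5: free(b) -> (freed b); heap: [0-23 FREE]
Op 6: c = malloc(1) -> c = 0; heap: [0-0 ALLOC][1-23 FREE]
Op 7: d = malloc(7) -> d = 1; heap: [0-0 ALLOC][1-7 ALLOC][8-23 FREE]
free(d): d = 1 -> block [1-7 ALLOC]; mark free, coalesce with adjacent free neighbors -> [0-0 ALLOC][1-23 FREE]

Answer: [0-0 ALLOC][1-23 FREE]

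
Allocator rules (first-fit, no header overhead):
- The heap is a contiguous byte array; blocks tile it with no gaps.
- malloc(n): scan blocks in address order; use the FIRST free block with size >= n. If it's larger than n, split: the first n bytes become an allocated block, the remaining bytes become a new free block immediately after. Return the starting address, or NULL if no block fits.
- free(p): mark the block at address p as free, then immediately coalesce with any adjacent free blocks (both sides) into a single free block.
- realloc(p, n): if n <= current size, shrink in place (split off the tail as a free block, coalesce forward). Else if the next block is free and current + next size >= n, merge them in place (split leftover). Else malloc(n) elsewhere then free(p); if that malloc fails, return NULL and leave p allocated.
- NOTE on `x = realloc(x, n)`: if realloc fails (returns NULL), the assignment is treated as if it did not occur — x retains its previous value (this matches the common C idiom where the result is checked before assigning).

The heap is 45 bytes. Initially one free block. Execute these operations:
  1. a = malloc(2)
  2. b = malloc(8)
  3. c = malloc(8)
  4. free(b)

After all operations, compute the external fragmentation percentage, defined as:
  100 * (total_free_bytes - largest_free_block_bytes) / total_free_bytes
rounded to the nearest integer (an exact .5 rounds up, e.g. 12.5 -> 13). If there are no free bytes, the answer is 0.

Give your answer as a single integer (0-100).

Answer: 23

Derivation:
Op 1: a = malloc(2) -> a = 0; heap: [0-1 ALLOC][2-44 FREE]
Op 2: b = malloc(8) -> b = 2; heap: [0-1 ALLOC][2-9 ALLOC][10-44 FREE]
Op 3: c = malloc(8) -> c = 10; heap: [0-1 ALLOC][2-9 ALLOC][10-17 ALLOC][18-44 FREE]
Op 4: free(b) -> (freed b); heap: [0-1 ALLOC][2-9 FREE][10-17 ALLOC][18-44 FREE]
Free blocks: [8 27] total_free=35 largest=27 -> 100*(35-27)/35 = 800/35 ≈ 22.857 -> rounds to 23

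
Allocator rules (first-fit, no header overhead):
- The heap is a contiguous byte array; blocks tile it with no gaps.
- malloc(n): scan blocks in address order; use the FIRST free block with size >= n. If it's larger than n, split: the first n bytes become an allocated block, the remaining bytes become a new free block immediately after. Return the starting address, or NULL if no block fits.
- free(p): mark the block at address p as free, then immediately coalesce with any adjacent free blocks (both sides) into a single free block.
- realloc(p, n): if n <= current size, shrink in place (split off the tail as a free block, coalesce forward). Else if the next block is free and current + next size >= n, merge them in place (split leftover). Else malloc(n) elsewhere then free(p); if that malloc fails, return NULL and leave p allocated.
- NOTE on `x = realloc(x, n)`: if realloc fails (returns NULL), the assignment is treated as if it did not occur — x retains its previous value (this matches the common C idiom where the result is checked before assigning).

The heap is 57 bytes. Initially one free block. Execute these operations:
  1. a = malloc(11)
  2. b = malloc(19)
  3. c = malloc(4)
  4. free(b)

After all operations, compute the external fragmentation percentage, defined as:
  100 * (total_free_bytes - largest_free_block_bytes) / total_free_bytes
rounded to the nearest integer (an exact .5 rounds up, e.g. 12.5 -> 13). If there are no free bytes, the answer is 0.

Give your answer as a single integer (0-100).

Op 1: a = malloc(11) -> a = 0; heap: [0-10 ALLOC][11-56 FREE]
Op 2: b = malloc(19) -> b = 11; heap: [0-10 ALLOC][11-29 ALLOC][30-56 FREE]
Op 3: c = malloc(4) -> c = 30; heap: [0-10 ALLOC][11-29 ALLOC][30-33 ALLOC][34-56 FREE]
Op 4: free(b) -> (freed b); heap: [0-10 ALLOC][11-29 FREE][30-33 ALLOC][34-56 FREE]
Free blocks: [19 23] total_free=42 largest=23 -> 100*(42-23)/42 = 1900/42 ≈ 45.238 -> rounds to 45

Answer: 45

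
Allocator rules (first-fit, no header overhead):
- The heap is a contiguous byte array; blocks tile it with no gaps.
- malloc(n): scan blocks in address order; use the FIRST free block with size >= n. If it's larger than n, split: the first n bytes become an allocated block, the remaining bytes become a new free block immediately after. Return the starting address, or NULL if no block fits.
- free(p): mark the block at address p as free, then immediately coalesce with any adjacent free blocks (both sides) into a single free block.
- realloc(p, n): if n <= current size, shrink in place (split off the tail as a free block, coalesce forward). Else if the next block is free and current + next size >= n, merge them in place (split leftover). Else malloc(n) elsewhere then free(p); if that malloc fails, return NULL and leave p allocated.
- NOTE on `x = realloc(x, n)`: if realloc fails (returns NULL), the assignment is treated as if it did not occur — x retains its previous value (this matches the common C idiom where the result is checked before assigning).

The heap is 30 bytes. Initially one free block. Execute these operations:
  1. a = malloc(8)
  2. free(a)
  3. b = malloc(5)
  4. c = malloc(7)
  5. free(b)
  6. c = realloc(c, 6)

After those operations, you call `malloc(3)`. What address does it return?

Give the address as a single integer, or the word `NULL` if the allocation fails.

Answer: 0

Derivation:
Op 1: a = malloc(8) -> a = 0; heap: [0-7 ALLOC][8-29 FREE]
Op 2: free(a) -> (freed a); heap: [0-29 FREE]
Op 3: b = malloc(5) -> b = 0; heap: [0-4 ALLOC][5-29 FREE]
Op 4: c = malloc(7) -> c = 5; heap: [0-4 ALLOC][5-11 ALLOC][12-29 FREE]
Op 5: free(b) -> (freed b); heap: [0-4 FREE][5-11 ALLOC][12-29 FREE]
Op 6: c = realloc(c, 6) -> c = 5; heap: [0-4 FREE][5-10 ALLOC][11-29 FREE]
malloc(3): first-fit scan over [0-4 FREE][5-10 ALLOC][11-29 FREE] -> 0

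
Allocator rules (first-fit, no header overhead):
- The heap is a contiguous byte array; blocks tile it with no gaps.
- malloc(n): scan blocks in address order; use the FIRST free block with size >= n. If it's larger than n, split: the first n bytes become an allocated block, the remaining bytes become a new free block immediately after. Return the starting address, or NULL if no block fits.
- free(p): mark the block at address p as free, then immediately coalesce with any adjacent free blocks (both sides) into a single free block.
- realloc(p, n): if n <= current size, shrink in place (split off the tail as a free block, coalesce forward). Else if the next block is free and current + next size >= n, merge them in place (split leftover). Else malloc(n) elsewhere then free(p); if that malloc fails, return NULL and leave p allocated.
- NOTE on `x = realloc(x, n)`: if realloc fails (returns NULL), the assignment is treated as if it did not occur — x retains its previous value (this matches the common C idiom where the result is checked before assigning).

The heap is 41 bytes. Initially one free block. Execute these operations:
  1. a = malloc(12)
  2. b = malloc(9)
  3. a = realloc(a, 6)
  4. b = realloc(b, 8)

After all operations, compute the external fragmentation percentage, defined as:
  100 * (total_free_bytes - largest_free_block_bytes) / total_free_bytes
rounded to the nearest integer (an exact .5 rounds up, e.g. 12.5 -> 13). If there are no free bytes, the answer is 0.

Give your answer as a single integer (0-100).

Answer: 22

Derivation:
Op 1: a = malloc(12) -> a = 0; heap: [0-11 ALLOC][12-40 FREE]
Op 2: b = malloc(9) -> b = 12; heap: [0-11 ALLOC][12-20 ALLOC][21-40 FREE]
Op 3: a = realloc(a, 6) -> a = 0; heap: [0-5 ALLOC][6-11 FREE][12-20 ALLOC][21-40 FREE]
Op 4: b = realloc(b, 8) -> b = 12; heap: [0-5 ALLOC][6-11 FREE][12-19 ALLOC][20-40 FREE]
Free blocks: [6 21] total_free=27 largest=21 -> 100*(27-21)/27 = 600/27 ≈ 22.222 -> rounds to 22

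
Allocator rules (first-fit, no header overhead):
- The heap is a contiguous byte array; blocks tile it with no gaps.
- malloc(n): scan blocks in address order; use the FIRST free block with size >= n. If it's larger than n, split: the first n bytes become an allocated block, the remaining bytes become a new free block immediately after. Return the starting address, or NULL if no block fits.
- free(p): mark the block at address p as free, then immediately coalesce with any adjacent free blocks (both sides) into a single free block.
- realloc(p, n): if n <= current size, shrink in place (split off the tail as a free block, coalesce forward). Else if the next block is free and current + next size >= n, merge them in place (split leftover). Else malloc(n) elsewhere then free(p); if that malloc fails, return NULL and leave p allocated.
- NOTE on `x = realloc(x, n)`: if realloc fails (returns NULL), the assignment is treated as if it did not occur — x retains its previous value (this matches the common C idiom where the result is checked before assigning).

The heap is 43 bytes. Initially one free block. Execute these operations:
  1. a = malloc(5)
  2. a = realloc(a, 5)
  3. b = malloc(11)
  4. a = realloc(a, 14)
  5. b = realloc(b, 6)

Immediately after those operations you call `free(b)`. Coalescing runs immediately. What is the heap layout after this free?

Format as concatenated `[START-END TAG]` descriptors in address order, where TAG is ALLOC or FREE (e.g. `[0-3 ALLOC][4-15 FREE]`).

Op 1: a = malloc(5) -> a = 0; heap: [0-4 ALLOC][5-42 FREE]
Op 2: a = realloc(a, 5) -> a = 0; heap: [0-4 ALLOC][5-42 FREE]
Op 3: b = malloc(11) -> b = 5; heap: [0-4 ALLOC][5-15 ALLOC][16-42 FREE]
Op 4: a = realloc(a, 14) -> a = 16; heap: [0-4 FREE][5-15 ALLOC][16-29 ALLOC][30-42 FREE]
Op 5: b = realloc(b, 6) -> b = 5; heap: [0-4 FREE][5-10 ALLOC][11-15 FREE][16-29 ALLOC][30-42 FREE]
free(b): b = 5 -> block [5-10 ALLOC]; mark free, coalesce with adjacent free neighbors -> [0-15 FREE][16-29 ALLOC][30-42 FREE]

Answer: [0-15 FREE][16-29 ALLOC][30-42 FREE]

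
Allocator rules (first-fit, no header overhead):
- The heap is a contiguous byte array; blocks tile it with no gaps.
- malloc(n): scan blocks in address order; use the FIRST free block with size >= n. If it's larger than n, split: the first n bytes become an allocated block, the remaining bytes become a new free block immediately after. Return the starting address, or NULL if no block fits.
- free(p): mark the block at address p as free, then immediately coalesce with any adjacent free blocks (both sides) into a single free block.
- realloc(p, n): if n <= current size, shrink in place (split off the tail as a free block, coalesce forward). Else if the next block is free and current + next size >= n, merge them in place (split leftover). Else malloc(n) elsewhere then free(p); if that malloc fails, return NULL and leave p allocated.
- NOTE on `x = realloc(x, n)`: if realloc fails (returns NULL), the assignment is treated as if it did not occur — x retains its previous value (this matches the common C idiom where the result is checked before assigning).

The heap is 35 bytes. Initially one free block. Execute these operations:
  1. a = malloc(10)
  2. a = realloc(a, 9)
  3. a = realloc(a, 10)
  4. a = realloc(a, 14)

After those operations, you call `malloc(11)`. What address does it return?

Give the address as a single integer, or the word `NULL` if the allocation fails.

Answer: 14

Derivation:
Op 1: a = malloc(10) -> a = 0; heap: [0-9 ALLOC][10-34 FREE]
Op 2: a = realloc(a, 9) -> a = 0; heap: [0-8 ALLOC][9-34 FREE]
Op 3: a = realloc(a, 10) -> a = 0; heap: [0-9 ALLOC][10-34 FREE]
Op 4: a = realloc(a, 14) -> a = 0; heap: [0-13 ALLOC][14-34 FREE]
malloc(11): first-fit scan over [0-13 ALLOC][14-34 FREE] -> 14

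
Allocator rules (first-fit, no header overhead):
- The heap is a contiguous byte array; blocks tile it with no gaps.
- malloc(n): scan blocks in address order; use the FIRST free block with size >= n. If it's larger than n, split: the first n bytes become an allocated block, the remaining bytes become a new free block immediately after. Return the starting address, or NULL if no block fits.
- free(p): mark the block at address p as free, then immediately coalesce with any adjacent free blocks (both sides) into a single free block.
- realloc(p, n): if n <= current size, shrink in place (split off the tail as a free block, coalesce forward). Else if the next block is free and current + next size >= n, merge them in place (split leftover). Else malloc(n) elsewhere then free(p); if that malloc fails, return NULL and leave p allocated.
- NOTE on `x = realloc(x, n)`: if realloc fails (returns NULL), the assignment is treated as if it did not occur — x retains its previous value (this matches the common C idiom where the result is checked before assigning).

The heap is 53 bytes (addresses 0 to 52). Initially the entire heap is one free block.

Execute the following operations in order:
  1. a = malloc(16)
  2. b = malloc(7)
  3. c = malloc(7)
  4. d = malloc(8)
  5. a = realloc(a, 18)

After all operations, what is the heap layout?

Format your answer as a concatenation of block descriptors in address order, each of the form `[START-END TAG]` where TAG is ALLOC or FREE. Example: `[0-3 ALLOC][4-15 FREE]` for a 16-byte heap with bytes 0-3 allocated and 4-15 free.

Op 1: a = malloc(16) -> a = 0; heap: [0-15 ALLOC][16-52 FREE]
Op 2: b = malloc(7) -> b = 16; heap: [0-15 ALLOC][16-22 ALLOC][23-52 FREE]
Op 3: c = malloc(7) -> c = 23; heap: [0-15 ALLOC][16-22 ALLOC][23-29 ALLOC][30-52 FREE]
Op 4: d = malloc(8) -> d = 30; heap: [0-15 ALLOC][16-22 ALLOC][23-29 ALLOC][30-37 ALLOC][38-52 FREE]
Op 5: a = realloc(a, 18) -> NULL (a unchanged); heap: [0-15 ALLOC][16-22 ALLOC][23-29 ALLOC][30-37 ALLOC][38-52 FREE]

Answer: [0-15 ALLOC][16-22 ALLOC][23-29 ALLOC][30-37 ALLOC][38-52 FREE]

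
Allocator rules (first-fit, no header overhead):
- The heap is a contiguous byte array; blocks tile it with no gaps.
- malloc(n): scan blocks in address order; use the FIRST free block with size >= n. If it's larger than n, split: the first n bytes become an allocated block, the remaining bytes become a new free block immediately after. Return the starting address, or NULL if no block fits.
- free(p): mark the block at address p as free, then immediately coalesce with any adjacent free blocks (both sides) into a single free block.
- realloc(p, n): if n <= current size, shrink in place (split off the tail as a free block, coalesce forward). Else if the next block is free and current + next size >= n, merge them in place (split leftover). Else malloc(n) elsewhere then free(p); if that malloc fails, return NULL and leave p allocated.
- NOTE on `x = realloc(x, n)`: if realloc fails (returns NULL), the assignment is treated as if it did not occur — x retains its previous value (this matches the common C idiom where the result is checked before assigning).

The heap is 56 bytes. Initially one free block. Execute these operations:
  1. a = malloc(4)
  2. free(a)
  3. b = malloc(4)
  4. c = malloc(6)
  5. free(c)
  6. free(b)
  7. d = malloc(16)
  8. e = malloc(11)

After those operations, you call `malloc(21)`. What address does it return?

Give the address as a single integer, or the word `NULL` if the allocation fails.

Op 1: a = malloc(4) -> a = 0; heap: [0-3 ALLOC][4-55 FREE]
Op 2: free(a) -> (freed a); heap: [0-55 FREE]
Op 3: b = malloc(4) -> b = 0; heap: [0-3 ALLOC][4-55 FREE]
Op 4: c = malloc(6) -> c = 4; heap: [0-3 ALLOC][4-9 ALLOC][10-55 FREE]
Op 5: free(c) -> (freed c); heap: [0-3 ALLOC][4-55 FREE]
Op 6: free(b) -> (freed b); heap: [0-55 FREE]
Op 7: d = malloc(16) -> d = 0; heap: [0-15 ALLOC][16-55 FREE]
Op 8: e = malloc(11) -> e = 16; heap: [0-15 ALLOC][16-26 ALLOC][27-55 FREE]
malloc(21): first-fit scan over [0-15 ALLOC][16-26 ALLOC][27-55 FREE] -> 27

Answer: 27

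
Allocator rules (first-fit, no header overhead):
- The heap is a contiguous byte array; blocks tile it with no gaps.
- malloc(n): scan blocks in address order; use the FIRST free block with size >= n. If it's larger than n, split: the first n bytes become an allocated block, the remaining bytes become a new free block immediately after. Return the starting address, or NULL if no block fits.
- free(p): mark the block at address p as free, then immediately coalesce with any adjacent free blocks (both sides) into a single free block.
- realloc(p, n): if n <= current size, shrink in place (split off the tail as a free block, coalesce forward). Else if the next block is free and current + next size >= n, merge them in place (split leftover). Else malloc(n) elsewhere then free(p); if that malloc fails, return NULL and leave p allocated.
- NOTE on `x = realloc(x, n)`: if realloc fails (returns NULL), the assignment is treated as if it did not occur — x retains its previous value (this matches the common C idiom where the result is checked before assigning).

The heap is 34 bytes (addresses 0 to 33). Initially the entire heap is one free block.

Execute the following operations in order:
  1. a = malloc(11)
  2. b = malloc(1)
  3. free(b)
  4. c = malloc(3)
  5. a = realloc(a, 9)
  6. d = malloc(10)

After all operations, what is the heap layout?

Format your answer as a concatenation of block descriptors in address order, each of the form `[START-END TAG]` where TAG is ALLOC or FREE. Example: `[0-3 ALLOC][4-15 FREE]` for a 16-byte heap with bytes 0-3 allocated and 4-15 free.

Op 1: a = malloc(11) -> a = 0; heap: [0-10 ALLOC][11-33 FREE]
Op 2: b = malloc(1) -> b = 11; heap: [0-10 ALLOC][11-11 ALLOC][12-33 FREE]
Op 3: free(b) -> (freed b); heap: [0-10 ALLOC][11-33 FREE]
Op 4: c = malloc(3) -> c = 11; heap: [0-10 ALLOC][11-13 ALLOC][14-33 FREE]
Op 5: a = realloc(a, 9) -> a = 0; heap: [0-8 ALLOC][9-10 FREE][11-13 ALLOC][14-33 FREE]
Op 6: d = malloc(10) -> d = 14; heap: [0-8 ALLOC][9-10 FREE][11-13 ALLOC][14-23 ALLOC][24-33 FREE]

Answer: [0-8 ALLOC][9-10 FREE][11-13 ALLOC][14-23 ALLOC][24-33 FREE]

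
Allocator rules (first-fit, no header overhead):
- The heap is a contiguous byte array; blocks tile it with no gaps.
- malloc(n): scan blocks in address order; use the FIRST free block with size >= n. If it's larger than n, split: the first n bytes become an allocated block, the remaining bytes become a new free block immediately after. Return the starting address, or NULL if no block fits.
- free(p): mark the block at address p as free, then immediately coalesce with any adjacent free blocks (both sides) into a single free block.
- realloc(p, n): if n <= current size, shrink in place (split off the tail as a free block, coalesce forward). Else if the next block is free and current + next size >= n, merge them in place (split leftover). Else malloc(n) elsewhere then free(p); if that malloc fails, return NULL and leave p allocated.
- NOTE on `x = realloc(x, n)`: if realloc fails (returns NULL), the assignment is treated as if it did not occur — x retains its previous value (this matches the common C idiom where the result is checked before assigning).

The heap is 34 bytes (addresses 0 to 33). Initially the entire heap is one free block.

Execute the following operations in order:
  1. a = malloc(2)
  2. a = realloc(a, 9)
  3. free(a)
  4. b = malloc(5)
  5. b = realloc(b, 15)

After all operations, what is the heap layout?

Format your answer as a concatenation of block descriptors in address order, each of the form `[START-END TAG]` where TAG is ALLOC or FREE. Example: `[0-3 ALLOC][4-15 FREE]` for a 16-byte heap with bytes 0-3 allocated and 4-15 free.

Answer: [0-14 ALLOC][15-33 FREE]

Derivation:
Op 1: a = malloc(2) -> a = 0; heap: [0-1 ALLOC][2-33 FREE]
Op 2: a = realloc(a, 9) -> a = 0; heap: [0-8 ALLOC][9-33 FREE]
Op 3: free(a) -> (freed a); heap: [0-33 FREE]
Op 4: b = malloc(5) -> b = 0; heap: [0-4 ALLOC][5-33 FREE]
Op 5: b = realloc(b, 15) -> b = 0; heap: [0-14 ALLOC][15-33 FREE]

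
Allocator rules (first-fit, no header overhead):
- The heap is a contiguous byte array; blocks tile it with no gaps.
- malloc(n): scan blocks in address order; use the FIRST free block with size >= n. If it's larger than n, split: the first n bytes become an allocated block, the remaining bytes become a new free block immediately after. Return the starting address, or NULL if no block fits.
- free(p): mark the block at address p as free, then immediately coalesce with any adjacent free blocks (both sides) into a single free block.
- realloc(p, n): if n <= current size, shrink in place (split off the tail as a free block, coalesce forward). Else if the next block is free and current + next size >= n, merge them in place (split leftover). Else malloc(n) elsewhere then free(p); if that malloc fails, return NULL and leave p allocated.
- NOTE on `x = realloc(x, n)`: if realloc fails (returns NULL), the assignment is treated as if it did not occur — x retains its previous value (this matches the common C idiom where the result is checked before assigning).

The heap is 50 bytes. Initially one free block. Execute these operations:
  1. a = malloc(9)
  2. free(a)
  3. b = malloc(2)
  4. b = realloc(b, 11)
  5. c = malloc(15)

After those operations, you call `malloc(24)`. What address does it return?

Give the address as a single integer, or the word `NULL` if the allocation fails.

Op 1: a = malloc(9) -> a = 0; heap: [0-8 ALLOC][9-49 FREE]
Op 2: free(a) -> (freed a); heap: [0-49 FREE]
Op 3: b = malloc(2) -> b = 0; heap: [0-1 ALLOC][2-49 FREE]
Op 4: b = realloc(b, 11) -> b = 0; heap: [0-10 ALLOC][11-49 FREE]
Op 5: c = malloc(15) -> c = 11; heap: [0-10 ALLOC][11-25 ALLOC][26-49 FREE]
malloc(24): first-fit scan over [0-10 ALLOC][11-25 ALLOC][26-49 FREE] -> 26

Answer: 26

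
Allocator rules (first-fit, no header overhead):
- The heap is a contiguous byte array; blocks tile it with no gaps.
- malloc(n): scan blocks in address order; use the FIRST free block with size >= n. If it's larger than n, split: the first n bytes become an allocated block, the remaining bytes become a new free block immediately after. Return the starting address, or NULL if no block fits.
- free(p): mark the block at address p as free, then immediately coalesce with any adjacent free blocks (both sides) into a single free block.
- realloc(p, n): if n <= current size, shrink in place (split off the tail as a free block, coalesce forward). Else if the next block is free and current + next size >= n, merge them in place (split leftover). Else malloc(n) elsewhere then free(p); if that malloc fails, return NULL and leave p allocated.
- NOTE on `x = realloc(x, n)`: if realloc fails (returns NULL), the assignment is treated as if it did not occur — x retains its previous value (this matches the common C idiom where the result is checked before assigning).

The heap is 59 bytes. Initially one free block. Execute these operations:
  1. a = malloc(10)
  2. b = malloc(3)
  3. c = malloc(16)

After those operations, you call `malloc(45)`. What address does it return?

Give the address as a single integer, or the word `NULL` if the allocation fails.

Answer: NULL

Derivation:
Op 1: a = malloc(10) -> a = 0; heap: [0-9 ALLOC][10-58 FREE]
Op 2: b = malloc(3) -> b = 10; heap: [0-9 ALLOC][10-12 ALLOC][13-58 FREE]
Op 3: c = malloc(16) -> c = 13; heap: [0-9 ALLOC][10-12 ALLOC][13-28 ALLOC][29-58 FREE]
malloc(45): first-fit scan over [0-9 ALLOC][10-12 ALLOC][13-28 ALLOC][29-58 FREE] -> NULL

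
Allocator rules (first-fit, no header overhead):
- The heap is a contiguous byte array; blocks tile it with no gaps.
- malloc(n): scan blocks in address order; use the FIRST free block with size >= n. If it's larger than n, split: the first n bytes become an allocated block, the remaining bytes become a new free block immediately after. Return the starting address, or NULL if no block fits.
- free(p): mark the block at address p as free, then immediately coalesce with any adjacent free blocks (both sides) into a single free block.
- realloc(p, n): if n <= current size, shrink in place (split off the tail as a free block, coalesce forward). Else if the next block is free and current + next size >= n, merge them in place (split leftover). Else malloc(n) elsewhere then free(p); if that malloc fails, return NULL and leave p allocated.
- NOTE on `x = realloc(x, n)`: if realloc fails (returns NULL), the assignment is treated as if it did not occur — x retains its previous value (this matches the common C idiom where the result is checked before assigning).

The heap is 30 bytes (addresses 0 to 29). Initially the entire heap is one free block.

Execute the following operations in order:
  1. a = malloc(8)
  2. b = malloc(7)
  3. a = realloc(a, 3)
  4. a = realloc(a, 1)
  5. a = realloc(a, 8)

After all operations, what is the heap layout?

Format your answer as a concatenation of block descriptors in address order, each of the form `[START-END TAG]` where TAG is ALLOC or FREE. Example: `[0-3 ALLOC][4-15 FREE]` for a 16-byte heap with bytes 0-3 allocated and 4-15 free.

Answer: [0-7 ALLOC][8-14 ALLOC][15-29 FREE]

Derivation:
Op 1: a = malloc(8) -> a = 0; heap: [0-7 ALLOC][8-29 FREE]
Op 2: b = malloc(7) -> b = 8; heap: [0-7 ALLOC][8-14 ALLOC][15-29 FREE]
Op 3: a = realloc(a, 3) -> a = 0; heap: [0-2 ALLOC][3-7 FREE][8-14 ALLOC][15-29 FREE]
Op 4: a = realloc(a, 1) -> a = 0; heap: [0-0 ALLOC][1-7 FREE][8-14 ALLOC][15-29 FREE]
Op 5: a = realloc(a, 8) -> a = 0; heap: [0-7 ALLOC][8-14 ALLOC][15-29 FREE]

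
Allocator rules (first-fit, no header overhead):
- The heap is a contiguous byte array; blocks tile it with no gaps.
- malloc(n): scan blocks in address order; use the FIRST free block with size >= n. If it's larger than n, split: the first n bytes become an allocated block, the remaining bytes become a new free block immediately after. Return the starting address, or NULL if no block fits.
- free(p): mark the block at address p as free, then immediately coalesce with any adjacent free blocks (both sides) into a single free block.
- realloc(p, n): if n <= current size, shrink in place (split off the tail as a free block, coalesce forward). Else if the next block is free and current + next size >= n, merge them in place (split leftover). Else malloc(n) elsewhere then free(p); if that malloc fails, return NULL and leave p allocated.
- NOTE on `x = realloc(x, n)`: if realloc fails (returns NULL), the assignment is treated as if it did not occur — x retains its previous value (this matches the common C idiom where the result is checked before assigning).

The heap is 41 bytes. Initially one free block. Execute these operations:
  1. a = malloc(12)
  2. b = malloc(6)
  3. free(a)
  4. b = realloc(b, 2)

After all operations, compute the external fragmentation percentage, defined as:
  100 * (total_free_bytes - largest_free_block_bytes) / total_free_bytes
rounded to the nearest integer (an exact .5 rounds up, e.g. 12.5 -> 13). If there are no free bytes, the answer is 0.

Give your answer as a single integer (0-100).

Answer: 31

Derivation:
Op 1: a = malloc(12) -> a = 0; heap: [0-11 ALLOC][12-40 FREE]
Op 2: b = malloc(6) -> b = 12; heap: [0-11 ALLOC][12-17 ALLOC][18-40 FREE]
Op 3: free(a) -> (freed a); heap: [0-11 FREE][12-17 ALLOC][18-40 FREE]
Op 4: b = realloc(b, 2) -> b = 12; heap: [0-11 FREE][12-13 ALLOC][14-40 FREE]
Free blocks: [12 27] total_free=39 largest=27 -> 100*(39-27)/39 = 1200/39 ≈ 30.769 -> rounds to 31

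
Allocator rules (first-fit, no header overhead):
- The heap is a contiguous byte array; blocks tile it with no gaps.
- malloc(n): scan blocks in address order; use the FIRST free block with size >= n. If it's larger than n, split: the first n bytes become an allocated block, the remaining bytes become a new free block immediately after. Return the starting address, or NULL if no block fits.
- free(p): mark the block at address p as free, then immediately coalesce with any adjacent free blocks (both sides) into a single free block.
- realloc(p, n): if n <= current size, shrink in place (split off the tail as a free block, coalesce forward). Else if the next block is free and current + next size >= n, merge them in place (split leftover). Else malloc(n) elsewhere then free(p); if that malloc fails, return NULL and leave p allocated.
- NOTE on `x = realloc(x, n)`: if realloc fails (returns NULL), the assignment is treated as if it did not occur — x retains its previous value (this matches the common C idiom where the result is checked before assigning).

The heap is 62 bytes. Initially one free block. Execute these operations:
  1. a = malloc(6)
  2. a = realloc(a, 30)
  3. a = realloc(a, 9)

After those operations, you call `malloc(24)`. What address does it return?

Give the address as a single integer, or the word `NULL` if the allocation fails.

Op 1: a = malloc(6) -> a = 0; heap: [0-5 ALLOC][6-61 FREE]
Op 2: a = realloc(a, 30) -> a = 0; heap: [0-29 ALLOC][30-61 FREE]
Op 3: a = realloc(a, 9) -> a = 0; heap: [0-8 ALLOC][9-61 FREE]
malloc(24): first-fit scan over [0-8 ALLOC][9-61 FREE] -> 9

Answer: 9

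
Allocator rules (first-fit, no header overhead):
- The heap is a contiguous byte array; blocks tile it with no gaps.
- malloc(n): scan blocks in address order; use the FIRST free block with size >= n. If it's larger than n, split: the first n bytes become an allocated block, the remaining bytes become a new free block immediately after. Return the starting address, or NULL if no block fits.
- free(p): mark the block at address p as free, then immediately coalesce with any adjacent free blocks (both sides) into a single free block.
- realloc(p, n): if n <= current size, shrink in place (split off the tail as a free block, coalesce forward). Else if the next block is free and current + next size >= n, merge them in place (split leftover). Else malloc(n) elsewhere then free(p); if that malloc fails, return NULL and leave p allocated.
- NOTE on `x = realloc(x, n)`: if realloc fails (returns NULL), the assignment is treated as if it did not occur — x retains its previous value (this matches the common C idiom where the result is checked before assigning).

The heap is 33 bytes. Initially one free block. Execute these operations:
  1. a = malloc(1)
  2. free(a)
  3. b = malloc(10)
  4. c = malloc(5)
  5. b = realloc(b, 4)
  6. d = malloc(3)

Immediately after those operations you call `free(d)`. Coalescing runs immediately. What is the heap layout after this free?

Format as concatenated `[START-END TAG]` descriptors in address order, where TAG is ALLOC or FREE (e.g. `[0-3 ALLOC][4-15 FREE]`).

Op 1: a = malloc(1) -> a = 0; heap: [0-0 ALLOC][1-32 FREE]
Op 2: free(a) -> (freed a); heap: [0-32 FREE]
Op 3: b = malloc(10) -> b = 0; heap: [0-9 ALLOC][10-32 FREE]
Op 4: c = malloc(5) -> c = 10; heap: [0-9 ALLOC][10-14 ALLOC][15-32 FREE]
Op 5: b = realloc(b, 4) -> b = 0; heap: [0-3 ALLOC][4-9 FREE][10-14 ALLOC][15-32 FREE]
Op 6: d = malloc(3) -> d = 4; heap: [0-3 ALLOC][4-6 ALLOC][7-9 FREE][10-14 ALLOC][15-32 FREE]
free(d): d = 4 -> block [4-6 ALLOC]; mark free, coalesce with adjacent free neighbors -> [0-3 ALLOC][4-9 FREE][10-14 ALLOC][15-32 FREE]

Answer: [0-3 ALLOC][4-9 FREE][10-14 ALLOC][15-32 FREE]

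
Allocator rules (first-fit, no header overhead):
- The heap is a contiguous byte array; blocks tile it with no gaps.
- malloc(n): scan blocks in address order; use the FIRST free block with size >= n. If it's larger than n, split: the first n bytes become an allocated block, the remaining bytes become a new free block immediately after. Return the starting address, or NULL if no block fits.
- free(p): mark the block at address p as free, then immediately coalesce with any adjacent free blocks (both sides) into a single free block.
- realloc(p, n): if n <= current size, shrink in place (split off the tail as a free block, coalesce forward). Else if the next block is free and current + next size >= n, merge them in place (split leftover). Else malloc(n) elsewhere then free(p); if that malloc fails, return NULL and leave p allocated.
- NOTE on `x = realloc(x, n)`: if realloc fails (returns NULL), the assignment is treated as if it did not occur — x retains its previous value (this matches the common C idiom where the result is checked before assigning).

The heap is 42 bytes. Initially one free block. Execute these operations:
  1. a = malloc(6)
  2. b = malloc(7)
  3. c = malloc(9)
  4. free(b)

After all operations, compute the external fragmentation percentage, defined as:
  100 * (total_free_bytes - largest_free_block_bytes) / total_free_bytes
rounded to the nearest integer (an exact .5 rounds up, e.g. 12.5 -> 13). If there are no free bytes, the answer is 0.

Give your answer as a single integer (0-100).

Answer: 26

Derivation:
Op 1: a = malloc(6) -> a = 0; heap: [0-5 ALLOC][6-41 FREE]
Op 2: b = malloc(7) -> b = 6; heap: [0-5 ALLOC][6-12 ALLOC][13-41 FREE]
Op 3: c = malloc(9) -> c = 13; heap: [0-5 ALLOC][6-12 ALLOC][13-21 ALLOC][22-41 FREE]
Op 4: free(b) -> (freed b); heap: [0-5 ALLOC][6-12 FREE][13-21 ALLOC][22-41 FREE]
Free blocks: [7 20] total_free=27 largest=20 -> 100*(27-20)/27 = 700/27 ≈ 25.926 -> rounds to 26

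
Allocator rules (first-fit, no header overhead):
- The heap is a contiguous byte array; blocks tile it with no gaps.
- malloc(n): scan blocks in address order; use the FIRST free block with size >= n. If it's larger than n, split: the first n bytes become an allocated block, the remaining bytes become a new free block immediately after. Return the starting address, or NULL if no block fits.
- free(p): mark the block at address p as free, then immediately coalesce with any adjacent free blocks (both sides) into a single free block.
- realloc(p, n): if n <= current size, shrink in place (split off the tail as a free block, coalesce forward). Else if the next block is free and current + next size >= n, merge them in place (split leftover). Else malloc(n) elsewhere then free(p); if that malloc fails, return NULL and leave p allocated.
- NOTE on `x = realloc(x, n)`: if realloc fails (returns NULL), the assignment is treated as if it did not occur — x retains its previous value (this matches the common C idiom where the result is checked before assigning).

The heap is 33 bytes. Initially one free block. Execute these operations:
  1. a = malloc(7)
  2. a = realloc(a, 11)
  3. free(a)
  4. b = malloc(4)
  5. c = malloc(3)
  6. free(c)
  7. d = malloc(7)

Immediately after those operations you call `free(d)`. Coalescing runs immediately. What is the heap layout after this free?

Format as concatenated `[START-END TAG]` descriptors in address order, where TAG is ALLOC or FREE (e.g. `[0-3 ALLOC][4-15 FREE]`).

Op 1: a = malloc(7) -> a = 0; heap: [0-6 ALLOC][7-32 FREE]
Op 2: a = realloc(a, 11) -> a = 0; heap: [0-10 ALLOC][11-32 FREE]
Op 3: free(a) -> (freed a); heap: [0-32 FREE]
Op 4: b = malloc(4) -> b = 0; heap: [0-3 ALLOC][4-32 FREE]
Op 5: c = malloc(3) -> c = 4; heap: [0-3 ALLOC][4-6 ALLOC][7-32 FREE]
Op 6: free(c) -> (freed c); heap: [0-3 ALLOC][4-32 FREE]
Op 7: d = malloc(7) -> d = 4; heap: [0-3 ALLOC][4-10 ALLOC][11-32 FREE]
free(d): d = 4 -> block [4-10 ALLOC]; mark free, coalesce with adjacent free neighbors -> [0-3 ALLOC][4-32 FREE]

Answer: [0-3 ALLOC][4-32 FREE]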